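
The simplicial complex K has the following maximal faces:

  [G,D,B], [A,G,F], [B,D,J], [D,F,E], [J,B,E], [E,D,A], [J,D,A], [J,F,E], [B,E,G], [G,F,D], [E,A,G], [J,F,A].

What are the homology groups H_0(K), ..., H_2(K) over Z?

We work with the vertex ordering A < B < D < E < F < G < J. The simplices of K, each written with vertices in increasing order, are:

  0-simplices (7): A, B, D, E, F, G, J
  1-simplices (18): AD, AE, AF, AG, AJ, BD, BE, BG, BJ, DE, DF, DG, DJ, EF, EG, EJ, FG, FJ
  2-simplices (12): ADE, ADJ, AEG, AFG, AFJ, BDG, BDJ, BEG, BEJ, DEF, DFG, EFJ

so the chain groups are C_0 ≅ Z^7, C_1 ≅ Z^18, C_2 ≅ Z^12.

Boundary ∂_1: C_1 → C_0 is given by ∂[p,q] = [q] − [p]. For instance
  ∂AG = G − A.
This gives a 7×18 integer matrix of rank 6; reducing to Smith normal form yields diagonal entries (1,1,1,1,1,1).

∂_2: C_2 → C_1 sends each 2-simplex [p,q,r] to [q,r] − [p,r] + [p,q]. For instance
  ∂DFG = FG − DG + DF,
  ∂BDG = DG − BG + BD.
As a 18×12 matrix over Z this has rank 12, with invariant factors (1,1,1,1,1,1,1,1,1,1,1,2).

Now H_k = ker ∂_k / im ∂_{k+1}, so:

  H_0: rank C_0 − rank ∂_1 = 7 − 6 = 1, and the invariant factors of ∂_1 are all 1, so H_0 ≅ Z.
  H_1: rank ker ∂_1 − rank ∂_2 = (18 − 6) − 12 = 0, and ∂_2 has invariant factor 2 > 1, so H_1 ≅ Z/2.
  H_2: rank ker ∂_2 − rank ∂_3 = (12 − 12) − 0 = 0, and there is no ∂_3, so H_2 ≅ 0.

H_0 = Z,  H_1 = Z/2,  H_2 = 0.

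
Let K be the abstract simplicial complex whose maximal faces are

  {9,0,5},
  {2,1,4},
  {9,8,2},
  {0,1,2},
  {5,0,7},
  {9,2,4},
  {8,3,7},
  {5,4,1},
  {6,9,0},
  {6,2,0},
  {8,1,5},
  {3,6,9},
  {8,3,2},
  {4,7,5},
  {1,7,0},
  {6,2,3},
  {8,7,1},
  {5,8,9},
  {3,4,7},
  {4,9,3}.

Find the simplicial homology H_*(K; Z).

H_0 ≅ Z,  H_1 ≅ Z ⊕ Z/2,  H_2 = 0.

K has 10 vertices, 30 edges, 20 triangles.
rank ∂_0 = 0, rank ∂_1 = 9 ⇒ b_0 = 10 − 0 − 9 = 1; all invariant factors of ∂_1 are 1 so no torsion. So H_0 = Z.
rank ∂_1 = 9, rank ∂_2 = 20 ⇒ b_1 = 30 − 9 − 20 = 1; ∂_2 has invariant factor(s) [2] giving torsion. So H_1 = Z ⊕ Z/2.
rank ∂_2 = 20, rank ∂_3 = 0 ⇒ b_2 = 20 − 20 − 0 = 0. So H_2 = 0.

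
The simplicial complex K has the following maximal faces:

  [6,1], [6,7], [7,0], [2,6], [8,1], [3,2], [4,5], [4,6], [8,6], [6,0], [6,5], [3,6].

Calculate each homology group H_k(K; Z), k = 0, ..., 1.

Fix the vertex order 0 < 1 < 2 < 3 < 4 < 5 < 6 < 7 < 8 and write every simplex with vertices in increasing order. Then dim K = 1 and the simplices of K are:

  0-simplices (9): [0], [1], [2], [3], [4], [5], [6], [7], [8]
  1-simplices (12): [0,6], [0,7], [1,6], [1,8], [2,3], [2,6], [3,6], [4,5], [4,6], [5,6], [6,7], [6,8]

so the chain groups are C_0 ≅ Z^9, C_1 ≅ Z^12.

∂_1: C_1 → C_0 sends each edge [p,q] (with p < q) to q − p.
The resulting 9×12 matrix has rank 8, and its Smith normal form has invariant factors (1,1,1,1,1,1,1,1).

Reading off H_k = ker ∂_k / im ∂_{k+1}:

  H_0: rank C_0 − rank ∂_1 = 9 − 8 = 1, and the invariant factors of ∂_1 are all 1, so H_0 ≅ Z.
  H_1: rank ker ∂_1 − rank ∂_2 = (12 − 8) − 0 = 4, and there is no ∂_2, so H_1 ≅ Z^4.

H_0 ≅ Z,  H_1 ≅ Z^4.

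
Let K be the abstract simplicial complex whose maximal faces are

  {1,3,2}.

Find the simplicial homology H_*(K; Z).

H_0 = Z,  H_1 = 0,  H_2 = 0.

K has 3 vertices, 3 edges, 1 triangle.
rank ∂_0 = 0, rank ∂_1 = 2 ⇒ b_0 = 3 − 0 − 2 = 1; all invariant factors of ∂_1 are 1 so no torsion. So H_0 = Z.
rank ∂_1 = 2, rank ∂_2 = 1 ⇒ b_1 = 3 − 2 − 1 = 0; all invariant factors of ∂_2 are 1 so no torsion. So H_1 = 0.
rank ∂_2 = 1, rank ∂_3 = 0 ⇒ b_2 = 1 − 1 − 0 = 0. So H_2 = 0.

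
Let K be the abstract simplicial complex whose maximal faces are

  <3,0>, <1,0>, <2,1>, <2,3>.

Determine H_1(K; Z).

H_1 = Z.

We work with the vertex ordering 0 < 1 < 2 < 3. The simplices of K, each written with vertices in increasing order, are:

  0-simplices (4): [0], [1], [2], [3]
  1-simplices (4): [0,1], [0,3], [1,2], [2,3]

so the chain groups are C_0 ≅ Z^4, C_1 ≅ Z^4.

Boundary ∂_1: C_1 → C_0 sends each edge [p,q] (with p < q) to q − p.
The 4×4 boundary matrix has rank 3 and Smith normal form diag(1,1,1).

Reading off H_k = ker ∂_k / im ∂_{k+1}:

  H_1: rank ker ∂_1 − rank ∂_2 = (4 − 3) − 0 = 1, and there is no ∂_2, so H_1 = Z.

(K is a triangulation of the circle S^1.)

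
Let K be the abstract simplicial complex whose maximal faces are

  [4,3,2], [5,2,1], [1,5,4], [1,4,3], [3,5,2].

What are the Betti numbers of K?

b_0 = 1, b_1 = 1, b_2 = 0.

We work with the vertex ordering 1 < 2 < 3 < 4 < 5. The simplices of K, each written with vertices in increasing order, are:

  0-simplices (5): [1], [2], [3], [4], [5]
  1-simplices (10): [1,2], [1,3], [1,4], [1,5], [2,3], [2,4], [2,5], [3,4], [3,5], [4,5]
  2-simplices (5): [1,2,5], [1,3,4], [1,4,5], [2,3,4], [2,3,5]

so the chain groups are C_0 ≅ Z^5, C_1 ≅ Z^10, C_2 ≅ Z^5.

Boundary ∂_1: C_1 → C_0 maps an edge to its endpoints' difference, ∂[p,q] = q − p. For instance
  ∂[1,3] = [3] − [1].
As a 5×10 matrix over Z this has rank 4, with invariant factors (1,1,1,1).

The boundary map ∂_2: C_2 → C_1 maps a triangle to the signed sum of its edges. For instance
  ∂[1,3,4] = [3,4] − [1,4] + [1,3],
  ∂[1,4,5] = [4,5] − [1,5] + [1,4].
As a 10×5 matrix over Z this has rank 5, with invariant factors (1,1,1,1,1).

Computing H_k = (kernel of ∂_k) / (image of ∂_{k+1}):

  H_0: rank C_0 − rank ∂_1 = 5 − 4 = 1, and the invariant factors of ∂_1 are all 1, so H_0 ≅ Z.
  H_1: rank ker ∂_1 − rank ∂_2 = (10 − 4) − 5 = 1, and the invariant factors of ∂_2 are all 1, so H_1 ≅ Z.
  H_2: rank ker ∂_2 − rank ∂_3 = (5 − 5) − 0 = 0, and there is no ∂_3, so H_2 ≅ 0.

(K is a triangulation of the Möbius band.)

Hence the Betti numbers are b_0 = 1, b_1 = 1, b_2 = 0.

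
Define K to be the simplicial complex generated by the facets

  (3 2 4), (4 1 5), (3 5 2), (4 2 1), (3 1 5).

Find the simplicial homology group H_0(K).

Take the total order 1 < 2 < 3 < 4 < 5 on the vertex set. Then K (dimension 2) consists of the simplices:

  0-simplices (5): [1], [2], [3], [4], [5]
  1-simplices (10): [1,2], [1,3], [1,4], [1,5], [2,3], [2,4], [2,5], [3,4], [3,5], [4,5]
  2-simplices (5): [1,2,4], [1,3,5], [1,4,5], [2,3,4], [2,3,5]

giving chain groups C_0 ≅ Z^5, C_1 ≅ Z^10, C_2 ≅ Z^5.

The boundary map ∂_1: C_1 → C_0 sends each edge [p,q] (with p < q) to q − p. For instance
  ∂[3,5] = [5] − [3].
As a 5×10 matrix over Z this has rank 4, with invariant factors (1,1,1,1).

The boundary map ∂_2: C_2 → C_1 acts by ∂[p,q,r] = [q,r] − [p,r] + [p,q]. For instance
  ∂[1,4,5] = [4,5] − [1,5] + [1,4],
  ∂[1,3,5] = [3,5] − [1,5] + [1,3].
The resulting 10×5 matrix has rank 5, and its Smith normal form has invariant factors (1,1,1,1,1).

From H_k ≅ ker(∂_k) / im(∂_{k+1}) we obtain:

  H_0: rank C_0 − rank ∂_1 = 5 − 4 = 1, and the invariant factors of ∂_1 are all 1, so H_0 ≅ Z.

(K is a triangulation of the Möbius band.)

H_0 ≅ Z.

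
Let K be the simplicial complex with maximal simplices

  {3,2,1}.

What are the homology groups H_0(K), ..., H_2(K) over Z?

Order the vertices as 1 < 2 < 3. Listing each simplex with vertices in this order, K has dimension 2 with simplices:

  0-simplices (3): [1], [2], [3]
  1-simplices (3): [1,2], [1,3], [2,3]
  2-simplices (1): [1,2,3]

giving chain groups C_0 ≅ Z^3, C_1 ≅ Z^3, C_2 ≅ Z^1.

∂_1: C_1 → C_0 sends each edge [p,q] (with p < q) to q − p. For instance
  ∂[2,3] = [3] − [2].
As a 3×3 matrix over Z this has rank 2, with invariant factors (1,1).

Boundary ∂_2: C_2 → C_1 sends each 2-simplex [p,q,r] to [q,r] − [p,r] + [p,q]. For instance
  ∂[1,2,3] = [2,3] − [1,3] + [1,2].
As a 3×1 matrix over Z this has rank 1, with invariant factors (1).

Computing H_k = (kernel of ∂_k) / (image of ∂_{k+1}):

  H_0: rank C_0 − rank ∂_1 = 3 − 2 = 1, and the invariant factors of ∂_1 are all 1, so H_0 ≅ Z.
  H_1: rank ker ∂_1 − rank ∂_2 = (3 − 2) − 1 = 0, and the invariant factors of ∂_2 are all 1, so H_1 ≅ 0.
  H_2: rank ker ∂_2 − rank ∂_3 = (1 − 1) − 0 = 0, and there is no ∂_3, so H_2 ≅ 0.

(K is a triangulation of the 2-simplex.)

H_0 = Z,  H_1 = 0,  H_2 = 0.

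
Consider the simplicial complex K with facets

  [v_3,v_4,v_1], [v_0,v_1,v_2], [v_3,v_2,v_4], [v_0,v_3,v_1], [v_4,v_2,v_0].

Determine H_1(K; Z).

H_1 ≅ Z.

Order the vertices as v_0 < v_1 < v_2 < v_3 < v_4. Listing each simplex with vertices in this order, K has dimension 2 with simplices:

  0-simplices (5): [v_0], [v_1], [v_2], [v_3], [v_4]
  1-simplices (10): [v_0,v_1], [v_0,v_2], [v_0,v_3], [v_0,v_4], [v_1,v_2], [v_1,v_3], [v_1,v_4], [v_2,v_3], [v_2,v_4], [v_3,v_4]
  2-simplices (5): [v_0,v_1,v_2], [v_0,v_1,v_3], [v_0,v_2,v_4], [v_1,v_3,v_4], [v_2,v_3,v_4]

giving chain groups C_0 ≅ Z^5, C_1 ≅ Z^10, C_2 ≅ Z^5.

∂_1: C_1 → C_0 is given by ∂[p,q] = [q] − [p]. For instance
  ∂[v_0,v_1] = [v_1] − [v_0].
The resulting 5×10 matrix has rank 4, and its Smith normal form has invariant factors (1,1,1,1).

The boundary map ∂_2: C_2 → C_1 sends each 2-simplex [p,q,r] to [q,r] − [p,r] + [p,q]. For instance
  ∂[v_1,v_3,v_4] = [v_3,v_4] − [v_1,v_4] + [v_1,v_3],
  ∂[v_0,v_1,v_2] = [v_1,v_2] − [v_0,v_2] + [v_0,v_1].
The resulting 10×5 matrix has rank 5, and its Smith normal form has invariant factors (1,1,1,1,1).

Computing H_k = (kernel of ∂_k) / (image of ∂_{k+1}):

  H_1: rank ker ∂_1 − rank ∂_2 = (10 − 4) − 5 = 1, and the invariant factors of ∂_2 are all 1, so H_1 ≅ Z.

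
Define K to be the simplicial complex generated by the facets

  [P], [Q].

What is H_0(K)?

H_0 ≅ Z^2.

K has 2 vertices.
rank ∂_0 = 0, rank ∂_1 = 0 ⇒ b_0 = 2 − 0 − 0 = 2. So H_0 ≅ Z^2.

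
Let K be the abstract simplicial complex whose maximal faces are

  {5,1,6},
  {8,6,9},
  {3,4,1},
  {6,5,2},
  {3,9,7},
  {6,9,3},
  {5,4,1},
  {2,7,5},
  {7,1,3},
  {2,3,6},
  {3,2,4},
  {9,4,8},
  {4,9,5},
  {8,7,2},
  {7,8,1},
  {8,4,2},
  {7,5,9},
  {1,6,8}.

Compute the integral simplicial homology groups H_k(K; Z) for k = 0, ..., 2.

H_0 ≅ Z,  H_1 ≅ Z^2,  H_2 ≅ Z.

Take the total order 1 < 2 < 3 < 4 < 5 < 6 < 7 < 8 < 9 on the vertex set. Then K (dimension 2) consists of the simplices:

  0-simplices (9): [1], [2], [3], [4], [5], [6], [7], [8], [9]
  1-simplices (27): (27 of them)
  2-simplices (18): [1,3,4], [1,3,7], [1,4,5], [1,5,6], [1,6,8], [1,7,8], [2,3,4], [2,3,6], [2,4,8], [2,5,6], [2,5,7], [2,7,8], [3,6,9], [3,7,9], [4,5,9], [4,8,9], [5,7,9], [6,8,9]

Hence C_0 ≅ Z^9, C_1 ≅ Z^27, C_2 ≅ Z^18.

Boundary ∂_1: C_1 → C_0 maps an edge to its endpoints' difference, ∂[p,q] = q − p. For instance
  ∂[2,5] = [5] − [2].
This gives a 9×27 integer matrix of rank 8; reducing to Smith normal form yields diagonal entries (1,1,1,1,1,1,1,1).

The boundary map ∂_2: C_2 → C_1 acts by ∂[p,q,r] = [q,r] − [p,r] + [p,q]. For instance
  ∂[2,3,6] = [3,6] − [2,6] + [2,3],
  ∂[4,5,9] = [5,9] − [4,9] + [4,5].
As a 27×18 matrix over Z this has rank 17, with invariant factors (1,1,1,1,1,1,1,1,1,1,1,1,1,1,1,1,1).

Reading off H_k = ker ∂_k / im ∂_{k+1}:

  H_0: rank C_0 − rank ∂_1 = 9 − 8 = 1, and the invariant factors of ∂_1 are all 1, so H_0 = Z.
  H_1: rank ker ∂_1 − rank ∂_2 = (27 − 8) − 17 = 2, and the invariant factors of ∂_2 are all 1, so H_1 = Z^2.
  H_2: rank ker ∂_2 − rank ∂_3 = (18 − 17) − 0 = 1, and there is no ∂_3, so H_2 = Z.

(K is a triangulation of the torus T^2.)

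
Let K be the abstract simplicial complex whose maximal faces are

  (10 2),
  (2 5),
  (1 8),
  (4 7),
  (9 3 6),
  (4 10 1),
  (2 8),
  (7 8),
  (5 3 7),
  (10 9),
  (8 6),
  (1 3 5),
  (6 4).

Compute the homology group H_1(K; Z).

H_1 ≅ Z^7.

K has 10 vertices, 20 edges, 4 triangles.
rank ∂_1 = 9, rank ∂_2 = 4 ⇒ b_1 = 20 − 9 − 4 = 7; all invariant factors of ∂_2 are 1 so no torsion. So H_1 = Z^7.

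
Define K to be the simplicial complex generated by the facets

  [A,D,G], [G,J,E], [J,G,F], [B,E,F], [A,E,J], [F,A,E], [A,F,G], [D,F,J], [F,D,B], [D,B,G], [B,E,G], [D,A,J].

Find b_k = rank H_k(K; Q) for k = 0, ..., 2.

b_0 = 1, b_1 = 0, b_2 = 0.

Take the total order A < B < D < E < F < G < J on the vertex set. Then K (dimension 2) consists of the simplices:

  0-simplices (7): A, B, D, E, F, G, J
  1-simplices (18): AD, AE, AF, AG, AJ, BD, BE, BF, BG, DF, DG, DJ, EF, EG, EJ, FG, FJ, GJ
  2-simplices (12): ADG, ADJ, AEF, AEJ, AFG, BDF, BDG, BEF, BEG, DFJ, EGJ, FGJ

so the chain groups are C_0 ≅ Z^7, C_1 ≅ Z^18, C_2 ≅ Z^12.

∂_1: C_1 → C_0 is given by ∂[p,q] = [q] − [p]. For instance
  ∂FJ = J − F.
The 7×18 boundary matrix has rank 6 and Smith normal form diag(1,1,1,1,1,1).

The boundary map ∂_2: C_2 → C_1 sends each 2-simplex [p,q,r] to [q,r] − [p,r] + [p,q]. For instance
  ∂FGJ = GJ − FJ + FG,
  ∂ADG = DG − AG + AD.
This gives a 18×12 integer matrix of rank 12; reducing to Smith normal form yields diagonal entries (1,1,1,1,1,1,1,1,1,1,1,2).

Now H_k = ker ∂_k / im ∂_{k+1}, so:

  H_0: rank C_0 − rank ∂_1 = 7 − 6 = 1, and the invariant factors of ∂_1 are all 1, so H_0 = Z.
  H_1: rank ker ∂_1 − rank ∂_2 = (18 − 6) − 12 = 0, and ∂_2 has invariant factor 2 > 1, so H_1 = Z_2.
  H_2: rank ker ∂_2 − rank ∂_3 = (12 − 12) − 0 = 0, and there is no ∂_3, so H_2 = 0.

As a check, the Euler characteristic is 7 − 18 + 12 = 1, which agrees with 1 − 0 + 0 = 1.

Hence the Betti numbers are b_0 = 1, b_1 = 0, b_2 = 0.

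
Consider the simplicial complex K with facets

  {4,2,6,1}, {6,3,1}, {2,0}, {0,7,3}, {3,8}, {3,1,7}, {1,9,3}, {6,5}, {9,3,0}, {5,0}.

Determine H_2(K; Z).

Fix the vertex order 0 < 1 < 2 < 3 < 4 < 5 < 6 < 7 < 8 < 9 and write every simplex with vertices in increasing order. Then dim K = 3 and the simplices of K are:

  0-simplices (10): [0], [1], [2], [3], [4], [5], [6], [7], [8], [9]
  1-simplices (19): [0,2], [0,3], [0,5], [0,7], [0,9], [1,2], [1,3], [1,4], [1,6], [1,7], [1,9], [2,4], [2,6], [3,6], [3,7], [3,8], [3,9], [4,6], [5,6]
  2-simplices (9): [0,3,7], [0,3,9], [1,2,4], [1,2,6], [1,3,6], [1,3,7], [1,3,9], [1,4,6], [2,4,6]
  3-simplices (1): [1,2,4,6]

giving chain groups C_0 ≅ Z^10, C_1 ≅ Z^19, C_2 ≅ Z^9, C_3 ≅ Z^1.

Boundary ∂_1: C_1 → C_0 is given by ∂[p,q] = [q] − [p]. For instance
  ∂[3,6] = [6] − [3].
The resulting 10×19 matrix has rank 9, and its Smith normal form has invariant factors (1,1,1,1,1,1,1,1,1).

The boundary map ∂_2: C_2 → C_1 sends each 2-simplex [p,q,r] to [q,r] − [p,r] + [p,q]. For instance
  ∂[0,3,7] = [3,7] − [0,7] + [0,3],
  ∂[1,4,6] = [4,6] − [1,6] + [1,4].
The resulting 19×9 matrix has rank 8, and its Smith normal form has invariant factors (1,1,1,1,1,1,1,1).

Boundary ∂_3: C_3 → C_2 sends each 3-simplex σ to the alternating sum Σ_i (−1)^i (σ with its i-th vertex removed). For instance
  ∂[1,2,4,6] = [2,4,6] − [1,4,6] + [1,2,6] − [1,2,4].
The resulting 9×1 matrix has rank 1, and its Smith normal form has invariant factors (1).

From H_k ≅ ker(∂_k) / im(∂_{k+1}) we obtain:

  H_2: rank ker ∂_2 − rank ∂_3 = (9 − 8) − 1 = 0, and the invariant factors of ∂_3 are all 1, so H_2 ≅ 0.

H_2 = 0.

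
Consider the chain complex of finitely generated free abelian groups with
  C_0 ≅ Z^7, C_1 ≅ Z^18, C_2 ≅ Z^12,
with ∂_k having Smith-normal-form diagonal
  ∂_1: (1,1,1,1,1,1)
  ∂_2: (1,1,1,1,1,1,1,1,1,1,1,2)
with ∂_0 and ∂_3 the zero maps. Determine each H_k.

H_0 ≅ Z,  H_1 ≅ Z_2,  H_2 = 0.

H_0: b_0 = 7 − 0 − 6 = 1; torsion from ∂_1 factors > 1: none. So H_0 ≅ Z.
H_1: b_1 = 18 − 6 − 12 = 0; torsion from ∂_2 factors > 1: [2]. So H_1 ≅ Z_2.
H_2: b_2 = 12 − 12 − 0 = 0; torsion from ∂_3 factors > 1: none. So H_2 ≅ 0.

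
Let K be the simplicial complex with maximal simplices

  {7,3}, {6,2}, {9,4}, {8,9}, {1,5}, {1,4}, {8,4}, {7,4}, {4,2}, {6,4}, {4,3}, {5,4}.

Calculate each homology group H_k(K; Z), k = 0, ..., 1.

We work with the vertex ordering 1 < 2 < 3 < 4 < 5 < 6 < 7 < 8 < 9. The simplices of K, each written with vertices in increasing order, are:

  0-simplices (9): [1], [2], [3], [4], [5], [6], [7], [8], [9]
  1-simplices (12): [1,4], [1,5], [2,4], [2,6], [3,4], [3,7], [4,5], [4,6], [4,7], [4,8], [4,9], [8,9]

Hence C_0 ≅ Z^9, C_1 ≅ Z^12.

The boundary map ∂_1: C_1 → C_0 is given by ∂[p,q] = [q] − [p].
The 9×12 boundary matrix has rank 8 and Smith normal form diag(1,1,1,1,1,1,1,1).

Computing H_k = (kernel of ∂_k) / (image of ∂_{k+1}):

  H_0: rank C_0 − rank ∂_1 = 9 − 8 = 1, and the invariant factors of ∂_1 are all 1, so H_0 = Z.
  H_1: rank ker ∂_1 − rank ∂_2 = (12 − 8) − 0 = 4, and there is no ∂_2, so H_1 = Z^4.

(K is a triangulation of a wedge of 4 circles.)

H_0 ≅ Z,  H_1 ≅ Z^4.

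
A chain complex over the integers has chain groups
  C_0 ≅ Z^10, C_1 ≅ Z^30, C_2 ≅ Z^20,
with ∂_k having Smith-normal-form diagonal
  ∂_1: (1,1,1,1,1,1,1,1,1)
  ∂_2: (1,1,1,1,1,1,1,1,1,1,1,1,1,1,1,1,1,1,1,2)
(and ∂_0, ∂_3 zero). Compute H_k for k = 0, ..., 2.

H_0: b_0 = 10 − 0 − 9 = 1; torsion from ∂_1 factors > 1: none. So H_0 = Z.
H_1: b_1 = 30 − 9 − 20 = 1; torsion from ∂_2 factors > 1: [2]. So H_1 = Z × Z/2.
H_2: b_2 = 20 − 20 − 0 = 0; torsion from ∂_3 factors > 1: none. So H_2 = 0.

H_0 = Z,  H_1 = Z × Z/2,  H_2 = 0.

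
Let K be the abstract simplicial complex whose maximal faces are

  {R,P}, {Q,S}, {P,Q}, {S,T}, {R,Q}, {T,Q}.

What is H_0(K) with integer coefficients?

H_0 = Z.

K has 5 vertices, 6 edges.
rank ∂_0 = 0, rank ∂_1 = 4 ⇒ b_0 = 5 − 0 − 4 = 1; all invariant factors of ∂_1 are 1 so no torsion. So H_0 ≅ Z.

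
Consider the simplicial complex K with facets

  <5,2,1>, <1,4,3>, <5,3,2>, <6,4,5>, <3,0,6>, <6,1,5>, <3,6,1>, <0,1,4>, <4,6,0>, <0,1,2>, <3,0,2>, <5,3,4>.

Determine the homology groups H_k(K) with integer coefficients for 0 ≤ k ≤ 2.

We work with the vertex ordering 0 < 1 < 2 < 3 < 4 < 5 < 6. The simplices of K, each written with vertices in increasing order, are:

  0-simplices (7): [0], [1], [2], [3], [4], [5], [6]
  1-simplices (18): [0,1], [0,2], [0,3], [0,4], [0,6], [1,2], [1,3], [1,4], [1,5], [1,6], [2,3], [2,5], [3,4], [3,5], [3,6], [4,5], [4,6], [5,6]
  2-simplices (12): [0,1,2], [0,1,4], [0,2,3], [0,3,6], [0,4,6], [1,2,5], [1,3,4], [1,3,6], [1,5,6], [2,3,5], [3,4,5], [4,5,6]

so the chain groups are C_0 ≅ Z^7, C_1 ≅ Z^18, C_2 ≅ Z^12.

∂_1: C_1 → C_0 is given by ∂[p,q] = [q] − [p]. For instance
  ∂[5,6] = [6] − [5].
This gives a 7×18 integer matrix of rank 6; reducing to Smith normal form yields diagonal entries (1,1,1,1,1,1).

Boundary ∂_2: C_2 → C_1 maps a triangle to the signed sum of its edges. For instance
  ∂[3,4,5] = [4,5] − [3,5] + [3,4],
  ∂[0,2,3] = [2,3] − [0,3] + [0,2].
The 18×12 boundary matrix has rank 12 and Smith normal form diag(1,1,1,1,1,1,1,1,1,1,1,2).

From H_k ≅ ker(∂_k) / im(∂_{k+1}) we obtain:

  H_0: rank C_0 − rank ∂_1 = 7 − 6 = 1, and the invariant factors of ∂_1 are all 1, so H_0 ≅ Z.
  H_1: rank ker ∂_1 − rank ∂_2 = (18 − 6) − 12 = 0, and ∂_2 has invariant factor 2 > 1, so H_1 ≅ Z/2.
  H_2: rank ker ∂_2 − rank ∂_3 = (12 − 12) − 0 = 0, and there is no ∂_3, so H_2 ≅ 0.

As a check, the Euler characteristic is 7 − 18 + 12 = 1, which agrees with 1 − 0 + 0 = 1.

H_0 = Z,  H_1 = Z/2,  H_2 = 0.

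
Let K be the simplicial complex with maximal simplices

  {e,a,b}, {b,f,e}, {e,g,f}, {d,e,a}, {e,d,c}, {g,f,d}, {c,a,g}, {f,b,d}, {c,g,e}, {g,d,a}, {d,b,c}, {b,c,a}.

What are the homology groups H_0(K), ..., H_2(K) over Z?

Order the vertices as a < b < c < d < e < f < g. Listing each simplex with vertices in this order, K has dimension 2 with simplices:

  0-simplices (7): a, b, c, d, e, f, g
  1-simplices (18): ab, ac, ad, ae, ag, bc, bd, be, bf, cd, ce, cg, de, df, dg, ef, eg, fg
  2-simplices (12): abc, abe, acg, ade, adg, bcd, bdf, bef, cde, ceg, dfg, efg

Hence C_0 ≅ Z^7, C_1 ≅ Z^18, C_2 ≅ Z^12.

∂_1: C_1 → C_0 is given by ∂[p,q] = [q] − [p].
The resulting 7×18 matrix has rank 6, and its Smith normal form has invariant factors (1,1,1,1,1,1).

∂_2: C_2 → C_1 acts by ∂[p,q,r] = [q,r] − [p,r] + [p,q]. For instance
  ∂efg = fg − eg + ef,
  ∂bcd = cd − bd + bc.
The resulting 18×12 matrix has rank 12, and its Smith normal form has invariant factors (1,1,1,1,1,1,1,1,1,1,1,2).

Computing H_k = (kernel of ∂_k) / (image of ∂_{k+1}):

  H_0: rank C_0 − rank ∂_1 = 7 − 6 = 1, and the invariant factors of ∂_1 are all 1, so H_0 ≅ Z.
  H_1: rank ker ∂_1 − rank ∂_2 = (18 − 6) − 12 = 0, and ∂_2 has invariant factor 2 > 1, so H_1 ≅ Z/2.
  H_2: rank ker ∂_2 − rank ∂_3 = (12 − 12) − 0 = 0, and there is no ∂_3, so H_2 ≅ 0.

As a check, the Euler characteristic is 7 − 18 + 12 = 1, which agrees with 1 − 0 + 0 = 1.
(K is a triangulation of the real projective plane RP^2.)

H_0 ≅ Z,  H_1 ≅ Z/2,  H_2 = 0.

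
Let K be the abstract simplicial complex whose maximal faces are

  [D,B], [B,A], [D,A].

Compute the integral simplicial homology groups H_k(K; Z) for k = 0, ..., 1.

H_0 = Z,  H_1 = Z.

Fix the vertex order A < B < D and write every simplex with vertices in increasing order. Then dim K = 1 and the simplices of K are:

  0-simplices (3): A, B, D
  1-simplices (3): AB, AD, BD

so the chain groups are C_0 ≅ Z^3, C_1 ≅ Z^3.

∂_1: C_1 → C_0 is given by ∂[p,q] = [q] − [p]. For instance
  ∂AD = D − A.
This gives a 3×3 integer matrix of rank 2; reducing to Smith normal form yields diagonal entries (1,1).

From H_k ≅ ker(∂_k) / im(∂_{k+1}) we obtain:

  H_0: rank C_0 − rank ∂_1 = 3 − 2 = 1, and the invariant factors of ∂_1 are all 1, so H_0 = Z.
  H_1: rank ker ∂_1 − rank ∂_2 = (3 − 2) − 0 = 1, and there is no ∂_2, so H_1 = Z.

As a check, the Euler characteristic is 3 − 3 = 0, which agrees with 1 − 1 = 0.
(K is a triangulation of the circle S^1.)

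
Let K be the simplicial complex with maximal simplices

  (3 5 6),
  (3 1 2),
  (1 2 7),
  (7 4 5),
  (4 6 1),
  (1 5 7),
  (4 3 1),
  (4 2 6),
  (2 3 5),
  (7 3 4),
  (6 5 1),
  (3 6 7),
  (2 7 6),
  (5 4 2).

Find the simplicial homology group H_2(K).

Fix the vertex order 1 < 2 < 3 < 4 < 5 < 6 < 7 and write every simplex with vertices in increasing order. Then dim K = 2 and the simplices of K are:

  0-simplices (7): [1], [2], [3], [4], [5], [6], [7]
  1-simplices (21): [1,2], [1,3], [1,4], [1,5], [1,6], [1,7], [2,3], [2,4], [2,5], [2,6], [2,7], [3,4], [3,5], [3,6], [3,7], [4,5], [4,6], [4,7], [5,6], [5,7], [6,7]
  2-simplices (14): [1,2,3], [1,2,7], [1,3,4], [1,4,6], [1,5,6], [1,5,7], [2,3,5], [2,4,5], [2,4,6], [2,6,7], [3,4,7], [3,5,6], [3,6,7], [4,5,7]

so the chain groups are C_0 ≅ Z^7, C_1 ≅ Z^21, C_2 ≅ Z^14.

Boundary ∂_1: C_1 → C_0 is given by ∂[p,q] = [q] − [p]. For instance
  ∂[1,5] = [5] − [1].
As a 7×21 matrix over Z this has rank 6, with invariant factors (1,1,1,1,1,1).

The boundary map ∂_2: C_2 → C_1 sends each 2-simplex [p,q,r] to [q,r] − [p,r] + [p,q]. For instance
  ∂[2,6,7] = [6,7] − [2,7] + [2,6],
  ∂[4,5,7] = [5,7] − [4,7] + [4,5].
The 21×14 boundary matrix has rank 13 and Smith normal form diag(1,1,1,1,1,1,1,1,1,1,1,1,1).

Computing H_k = (kernel of ∂_k) / (image of ∂_{k+1}):

  H_2: rank ker ∂_2 − rank ∂_3 = (14 − 13) − 0 = 1, and there is no ∂_3, so H_2 = Z.

(K is a triangulation of the torus T^2.)

H_2 ≅ Z.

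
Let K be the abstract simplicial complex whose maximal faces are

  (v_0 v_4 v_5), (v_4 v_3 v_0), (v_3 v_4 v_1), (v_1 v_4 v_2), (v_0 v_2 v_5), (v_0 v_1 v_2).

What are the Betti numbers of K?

b_0 = 1, b_1 = 1, b_2 = 0.

Fix the vertex order v_0 < v_1 < v_2 < v_3 < v_4 < v_5 and write every simplex with vertices in increasing order. Then dim K = 2 and the simplices of K are:

  0-simplices (6): [v_0], [v_1], [v_2], [v_3], [v_4], [v_5]
  1-simplices (12): [v_0,v_1], [v_0,v_2], [v_0,v_3], [v_0,v_4], [v_0,v_5], [v_1,v_2], [v_1,v_3], [v_1,v_4], [v_2,v_4], [v_2,v_5], [v_3,v_4], [v_4,v_5]
  2-simplices (6): [v_0,v_1,v_2], [v_0,v_2,v_5], [v_0,v_3,v_4], [v_0,v_4,v_5], [v_1,v_2,v_4], [v_1,v_3,v_4]

so the chain groups are C_0 ≅ Z^6, C_1 ≅ Z^12, C_2 ≅ Z^6.

The boundary map ∂_1: C_1 → C_0 sends each edge [p,q] (with p < q) to q − p.
The resulting 6×12 matrix has rank 5, and its Smith normal form has invariant factors (1,1,1,1,1).

The boundary map ∂_2: C_2 → C_1 sends each 2-simplex [p,q,r] to [q,r] − [p,r] + [p,q]. For instance
  ∂[v_1,v_3,v_4] = [v_3,v_4] − [v_1,v_4] + [v_1,v_3],
  ∂[v_0,v_3,v_4] = [v_3,v_4] − [v_0,v_4] + [v_0,v_3].
The 12×6 boundary matrix has rank 6 and Smith normal form diag(1,1,1,1,1,1).

From H_k ≅ ker(∂_k) / im(∂_{k+1}) we obtain:

  H_0: rank C_0 − rank ∂_1 = 6 − 5 = 1, and the invariant factors of ∂_1 are all 1, so H_0 = Z.
  H_1: rank ker ∂_1 − rank ∂_2 = (12 − 5) − 6 = 1, and the invariant factors of ∂_2 are all 1, so H_1 = Z.
  H_2: rank ker ∂_2 − rank ∂_3 = (6 − 6) − 0 = 0, and there is no ∂_3, so H_2 = 0.

As a check, the Euler characteristic is 6 − 12 + 6 = 0, which agrees with 1 − 1 + 0 = 0.

Hence the Betti numbers are b_0 = 1, b_1 = 1, b_2 = 0.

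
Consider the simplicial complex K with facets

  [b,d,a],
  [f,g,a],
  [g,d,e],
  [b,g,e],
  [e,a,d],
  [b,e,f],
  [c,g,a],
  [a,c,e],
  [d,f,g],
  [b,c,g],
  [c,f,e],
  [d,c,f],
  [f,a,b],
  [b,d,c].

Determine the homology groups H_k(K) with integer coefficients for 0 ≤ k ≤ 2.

Fix the vertex order a < b < c < d < e < f < g and write every simplex with vertices in increasing order. Then dim K = 2 and the simplices of K are:

  0-simplices (7): a, b, c, d, e, f, g
  1-simplices (21): ab, ac, ad, ae, af, ag, bc, bd, be, bf, bg, cd, ce, cf, cg, de, df, dg, ef, eg, fg
  2-simplices (14): abd, abf, ace, acg, ade, afg, bcd, bcg, bef, beg, cdf, cef, deg, dfg

so the chain groups are C_0 ≅ Z^7, C_1 ≅ Z^21, C_2 ≅ Z^14.

The boundary map ∂_1: C_1 → C_0 sends each edge [p,q] (with p < q) to q − p.
As a 7×21 matrix over Z this has rank 6, with invariant factors (1,1,1,1,1,1).

The boundary map ∂_2: C_2 → C_1 acts by ∂[p,q,r] = [q,r] − [p,r] + [p,q]. For instance
  ∂dfg = fg − dg + df,
  ∂bef = ef − bf + be.
This gives a 21×14 integer matrix of rank 13; reducing to Smith normal form yields diagonal entries (1,1,1,1,1,1,1,1,1,1,1,1,1).

Computing H_k = (kernel of ∂_k) / (image of ∂_{k+1}):

  H_0: rank C_0 − rank ∂_1 = 7 − 6 = 1, and the invariant factors of ∂_1 are all 1, so H_0 = Z.
  H_1: rank ker ∂_1 − rank ∂_2 = (21 − 6) − 13 = 2, and the invariant factors of ∂_2 are all 1, so H_1 = Z^2.
  H_2: rank ker ∂_2 − rank ∂_3 = (14 − 13) − 0 = 1, and there is no ∂_3, so H_2 = Z.

H_0 = Z,  H_1 = Z^2,  H_2 = Z.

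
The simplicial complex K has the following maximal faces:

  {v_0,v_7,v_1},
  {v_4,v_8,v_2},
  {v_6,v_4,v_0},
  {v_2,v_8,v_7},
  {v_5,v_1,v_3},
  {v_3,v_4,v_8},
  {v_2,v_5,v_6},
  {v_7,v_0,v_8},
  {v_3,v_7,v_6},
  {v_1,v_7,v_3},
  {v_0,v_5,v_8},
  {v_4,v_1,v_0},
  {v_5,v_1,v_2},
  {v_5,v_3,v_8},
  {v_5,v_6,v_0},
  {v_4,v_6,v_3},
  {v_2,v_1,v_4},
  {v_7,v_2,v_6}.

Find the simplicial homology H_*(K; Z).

Take the total order v_0 < v_1 < v_2 < v_3 < v_4 < v_5 < v_6 < v_7 < v_8 on the vertex set. Then K (dimension 2) consists of the simplices:

  0-simplices (9): [v_0], [v_1], [v_2], [v_3], [v_4], [v_5], [v_6], [v_7], [v_8]
  1-simplices (27): (27 of them)
  2-simplices (18): (18 of them)

so the chain groups are C_0 ≅ Z^9, C_1 ≅ Z^27, C_2 ≅ Z^18.

Boundary ∂_1: C_1 → C_0 sends each edge [p,q] (with p < q) to q − p. For instance
  ∂[v_0,v_4] = [v_4] − [v_0].
This gives a 9×27 integer matrix of rank 8; reducing to Smith normal form yields diagonal entries (1,1,1,1,1,1,1,1).

∂_2: C_2 → C_1 maps a triangle to the signed sum of its edges. For instance
  ∂[v_1,v_3,v_5] = [v_3,v_5] − [v_1,v_5] + [v_1,v_3],
  ∂[v_0,v_1,v_4] = [v_1,v_4] − [v_0,v_4] + [v_0,v_1].
As a 27×18 matrix over Z this has rank 17, with invariant factors (1,1,1,1,1,1,1,1,1,1,1,1,1,1,1,1,1).

From H_k ≅ ker(∂_k) / im(∂_{k+1}) we obtain:

  H_0: rank C_0 − rank ∂_1 = 9 − 8 = 1, and the invariant factors of ∂_1 are all 1, so H_0 = Z.
  H_1: rank ker ∂_1 − rank ∂_2 = (27 − 8) − 17 = 2, and the invariant factors of ∂_2 are all 1, so H_1 = Z^2.
  H_2: rank ker ∂_2 − rank ∂_3 = (18 − 17) − 0 = 1, and there is no ∂_3, so H_2 = Z.

As a check, the Euler characteristic is 9 − 27 + 18 = 0, which agrees with 1 − 2 + 1 = 0.

H_0 = Z,  H_1 = Z^2,  H_2 = Z.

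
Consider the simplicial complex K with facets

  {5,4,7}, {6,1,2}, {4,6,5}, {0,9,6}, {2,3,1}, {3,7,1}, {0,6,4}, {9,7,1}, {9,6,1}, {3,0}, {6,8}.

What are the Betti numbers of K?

b_0 = 1, b_1 = 2, b_2 = 0.

Fix the vertex order 0 < 1 < 2 < 3 < 4 < 5 < 6 < 7 < 8 < 9 and write every simplex with vertices in increasing order. Then dim K = 2 and the simplices of K are:

  0-simplices (10): [0], [1], [2], [3], [4], [5], [6], [7], [8], [9]
  1-simplices (20): [0,3], [0,4], [0,6], [0,9], [1,2], [1,3], [1,6], [1,7], [1,9], [2,3], [2,6], [3,7], [4,5], [4,6], [4,7], [5,6], [5,7], [6,8], [6,9], [7,9]
  2-simplices (9): [0,4,6], [0,6,9], [1,2,3], [1,2,6], [1,3,7], [1,6,9], [1,7,9], [4,5,6], [4,5,7]

Hence C_0 ≅ Z^10, C_1 ≅ Z^20, C_2 ≅ Z^9.

The boundary map ∂_1: C_1 → C_0 maps an edge to its endpoints' difference, ∂[p,q] = q − p.
The resulting 10×20 matrix has rank 9, and its Smith normal form has invariant factors (1,1,1,1,1,1,1,1,1).

The boundary map ∂_2: C_2 → C_1 sends each 2-simplex [p,q,r] to [q,r] − [p,r] + [p,q]. For instance
  ∂[1,2,6] = [2,6] − [1,6] + [1,2],
  ∂[4,5,7] = [5,7] − [4,7] + [4,5].
The 20×9 boundary matrix has rank 9 and Smith normal form diag(1,1,1,1,1,1,1,1,1).

From H_k ≅ ker(∂_k) / im(∂_{k+1}) we obtain:

  H_0: rank C_0 − rank ∂_1 = 10 − 9 = 1, and the invariant factors of ∂_1 are all 1, so H_0 ≅ Z.
  H_1: rank ker ∂_1 − rank ∂_2 = (20 − 9) − 9 = 2, and the invariant factors of ∂_2 are all 1, so H_1 ≅ Z^2.
  H_2: rank ker ∂_2 − rank ∂_3 = (9 − 9) − 0 = 0, and there is no ∂_3, so H_2 ≅ 0.

As a check, the Euler characteristic is 10 − 20 + 9 = -1, which agrees with 1 − 2 + 0 = -1.

Hence the Betti numbers are b_0 = 1, b_1 = 2, b_2 = 0.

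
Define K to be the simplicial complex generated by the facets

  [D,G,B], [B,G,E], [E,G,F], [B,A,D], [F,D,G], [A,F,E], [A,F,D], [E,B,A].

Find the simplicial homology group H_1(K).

Take the total order A < B < D < E < F < G on the vertex set. Then K (dimension 2) consists of the simplices:

  0-simplices (6): A, B, D, E, F, G
  1-simplices (12): AB, AD, AE, AF, BD, BE, BG, DF, DG, EF, EG, FG
  2-simplices (8): ABD, ABE, ADF, AEF, BDG, BEG, DFG, EFG

Hence C_0 ≅ Z^6, C_1 ≅ Z^12, C_2 ≅ Z^8.

∂_1: C_1 → C_0 maps an edge to its endpoints' difference, ∂[p,q] = q − p. For instance
  ∂AD = D − A.
As a 6×12 matrix over Z this has rank 5, with invariant factors (1,1,1,1,1).

Boundary ∂_2: C_2 → C_1 maps a triangle to the signed sum of its edges. For instance
  ∂ABE = BE − AE + AB,
  ∂BDG = DG − BG + BD.
The 12×8 boundary matrix has rank 7 and Smith normal form diag(1,1,1,1,1,1,1).

Now H_k = ker ∂_k / im ∂_{k+1}, so:

  H_1: rank ker ∂_1 − rank ∂_2 = (12 − 5) − 7 = 0, and the invariant factors of ∂_2 are all 1, so H_1 = 0.

(K is a triangulation of the 2-sphere S^2.)

H_1 = 0.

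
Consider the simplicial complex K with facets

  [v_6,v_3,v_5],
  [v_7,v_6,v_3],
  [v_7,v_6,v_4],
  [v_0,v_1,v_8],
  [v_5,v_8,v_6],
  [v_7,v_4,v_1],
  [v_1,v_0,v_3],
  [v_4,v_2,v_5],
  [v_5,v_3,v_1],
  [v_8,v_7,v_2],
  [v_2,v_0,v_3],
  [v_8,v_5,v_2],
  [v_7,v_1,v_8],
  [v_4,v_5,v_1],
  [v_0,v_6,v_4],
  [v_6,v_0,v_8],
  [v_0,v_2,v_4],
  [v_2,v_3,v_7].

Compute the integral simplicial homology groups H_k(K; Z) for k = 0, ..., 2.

H_0 ≅ Z,  H_1 ≅ Z^2,  H_2 ≅ Z.

We work with the vertex ordering v_0 < v_1 < v_2 < v_3 < v_4 < v_5 < v_6 < v_7 < v_8. The simplices of K, each written with vertices in increasing order, are:

  0-simplices (9): [v_0], [v_1], [v_2], [v_3], [v_4], [v_5], [v_6], [v_7], [v_8]
  1-simplices (27): (27 of them)
  2-simplices (18): (18 of them)

giving chain groups C_0 ≅ Z^9, C_1 ≅ Z^27, C_2 ≅ Z^18.

∂_1: C_1 → C_0 sends each edge [p,q] (with p < q) to q − p. For instance
  ∂[v_2,v_4] = [v_4] − [v_2].
This gives a 9×27 integer matrix of rank 8; reducing to Smith normal form yields diagonal entries (1,1,1,1,1,1,1,1).

Boundary ∂_2: C_2 → C_1 acts by ∂[p,q,r] = [q,r] − [p,r] + [p,q]. For instance
  ∂[v_0,v_1,v_8] = [v_1,v_8] − [v_0,v_8] + [v_0,v_1],
  ∂[v_1,v_4,v_7] = [v_4,v_7] − [v_1,v_7] + [v_1,v_4].
The resulting 27×18 matrix has rank 17, and its Smith normal form has invariant factors (1,1,1,1,1,1,1,1,1,1,1,1,1,1,1,1,1).

Now H_k = ker ∂_k / im ∂_{k+1}, so:

  H_0: rank C_0 − rank ∂_1 = 9 − 8 = 1, and the invariant factors of ∂_1 are all 1, so H_0 ≅ Z.
  H_1: rank ker ∂_1 − rank ∂_2 = (27 − 8) − 17 = 2, and the invariant factors of ∂_2 are all 1, so H_1 ≅ Z^2.
  H_2: rank ker ∂_2 − rank ∂_3 = (18 − 17) − 0 = 1, and there is no ∂_3, so H_2 ≅ Z.

As a check, the Euler characteristic is 9 − 27 + 18 = 0, which agrees with 1 − 2 + 1 = 0.
(K is a triangulation of the torus T^2.)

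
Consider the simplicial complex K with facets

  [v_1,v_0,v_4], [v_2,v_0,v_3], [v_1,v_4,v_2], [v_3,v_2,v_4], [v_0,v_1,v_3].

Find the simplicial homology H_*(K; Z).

Take the total order v_0 < v_1 < v_2 < v_3 < v_4 on the vertex set. Then K (dimension 2) consists of the simplices:

  0-simplices (5): [v_0], [v_1], [v_2], [v_3], [v_4]
  1-simplices (10): [v_0,v_1], [v_0,v_2], [v_0,v_3], [v_0,v_4], [v_1,v_2], [v_1,v_3], [v_1,v_4], [v_2,v_3], [v_2,v_4], [v_3,v_4]
  2-simplices (5): [v_0,v_1,v_3], [v_0,v_1,v_4], [v_0,v_2,v_3], [v_1,v_2,v_4], [v_2,v_3,v_4]

giving chain groups C_0 ≅ Z^5, C_1 ≅ Z^10, C_2 ≅ Z^5.

Boundary ∂_1: C_1 → C_0 sends each edge [p,q] (with p < q) to q − p. For instance
  ∂[v_1,v_3] = [v_3] − [v_1].
As a 5×10 matrix over Z this has rank 4, with invariant factors (1,1,1,1).

∂_2: C_2 → C_1 sends each 2-simplex [p,q,r] to [q,r] − [p,r] + [p,q]. For instance
  ∂[v_1,v_2,v_4] = [v_2,v_4] − [v_1,v_4] + [v_1,v_2],
  ∂[v_2,v_3,v_4] = [v_3,v_4] − [v_2,v_4] + [v_2,v_3].
As a 10×5 matrix over Z this has rank 5, with invariant factors (1,1,1,1,1).

From H_k ≅ ker(∂_k) / im(∂_{k+1}) we obtain:

  H_0: rank C_0 − rank ∂_1 = 5 − 4 = 1, and the invariant factors of ∂_1 are all 1, so H_0 = Z.
  H_1: rank ker ∂_1 − rank ∂_2 = (10 − 4) − 5 = 1, and the invariant factors of ∂_2 are all 1, so H_1 = Z.
  H_2: rank ker ∂_2 − rank ∂_3 = (5 − 5) − 0 = 0, and there is no ∂_3, so H_2 = 0.

H_0 = Z,  H_1 = Z,  H_2 = 0.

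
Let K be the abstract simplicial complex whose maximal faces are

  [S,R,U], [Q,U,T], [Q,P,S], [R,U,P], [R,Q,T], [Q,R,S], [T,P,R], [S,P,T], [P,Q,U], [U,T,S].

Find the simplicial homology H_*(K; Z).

Order the vertices as P < Q < R < S < T < U. Listing each simplex with vertices in this order, K has dimension 2 with simplices:

  0-simplices (6): P, Q, R, S, T, U
  1-simplices (15): PQ, PR, PS, PT, PU, QR, QS, QT, QU, RS, RT, RU, ST, SU, TU
  2-simplices (10): PQS, PQU, PRT, PRU, PST, QRS, QRT, QTU, RSU, STU

so the chain groups are C_0 ≅ Z^6, C_1 ≅ Z^15, C_2 ≅ Z^10.

The boundary map ∂_1: C_1 → C_0 maps an edge to its endpoints' difference, ∂[p,q] = q − p.
This gives a 6×15 integer matrix of rank 5; reducing to Smith normal form yields diagonal entries (1,1,1,1,1).

Boundary ∂_2: C_2 → C_1 acts by ∂[p,q,r] = [q,r] − [p,r] + [p,q]. For instance
  ∂PQU = QU − PU + PQ,
  ∂QRS = RS − QS + QR.
This gives a 15×10 integer matrix of rank 10; reducing to Smith normal form yields diagonal entries (1,1,1,1,1,1,1,1,1,2).

Reading off H_k = ker ∂_k / im ∂_{k+1}:

  H_0: rank C_0 − rank ∂_1 = 6 − 5 = 1, and the invariant factors of ∂_1 are all 1, so H_0 ≅ Z.
  H_1: rank ker ∂_1 − rank ∂_2 = (15 − 5) − 10 = 0, and ∂_2 has invariant factor 2 > 1, so H_1 ≅ Z/2.
  H_2: rank ker ∂_2 − rank ∂_3 = (10 − 10) − 0 = 0, and there is no ∂_3, so H_2 ≅ 0.

As a check, the Euler characteristic is 6 − 15 + 10 = 1, which agrees with 1 − 0 + 0 = 1.
(K is a triangulation of the real projective plane RP^2.)

H_0 ≅ Z,  H_1 ≅ Z/2,  H_2 = 0.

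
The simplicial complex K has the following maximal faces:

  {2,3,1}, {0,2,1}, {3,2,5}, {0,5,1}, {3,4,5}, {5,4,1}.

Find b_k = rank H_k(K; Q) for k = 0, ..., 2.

We work with the vertex ordering 0 < 1 < 2 < 3 < 4 < 5. The simplices of K, each written with vertices in increasing order, are:

  0-simplices (6): [0], [1], [2], [3], [4], [5]
  1-simplices (12): [0,1], [0,2], [0,5], [1,2], [1,3], [1,4], [1,5], [2,3], [2,5], [3,4], [3,5], [4,5]
  2-simplices (6): [0,1,2], [0,1,5], [1,2,3], [1,4,5], [2,3,5], [3,4,5]

Hence C_0 ≅ Z^6, C_1 ≅ Z^12, C_2 ≅ Z^6.

∂_1: C_1 → C_0 sends each edge [p,q] (with p < q) to q − p. For instance
  ∂[3,4] = [4] − [3].
This gives a 6×12 integer matrix of rank 5; reducing to Smith normal form yields diagonal entries (1,1,1,1,1).

∂_2: C_2 → C_1 acts by ∂[p,q,r] = [q,r] − [p,r] + [p,q]. For instance
  ∂[0,1,5] = [1,5] − [0,5] + [0,1],
  ∂[3,4,5] = [4,5] − [3,5] + [3,4].
The resulting 12×6 matrix has rank 6, and its Smith normal form has invariant factors (1,1,1,1,1,1).

From H_k ≅ ker(∂_k) / im(∂_{k+1}) we obtain:

  H_0: rank C_0 − rank ∂_1 = 6 − 5 = 1, and the invariant factors of ∂_1 are all 1, so H_0 = Z.
  H_1: rank ker ∂_1 − rank ∂_2 = (12 − 5) − 6 = 1, and the invariant factors of ∂_2 are all 1, so H_1 = Z.
  H_2: rank ker ∂_2 − rank ∂_3 = (6 − 6) − 0 = 0, and there is no ∂_3, so H_2 = 0.

(K is a triangulation of the cylinder S^1 x I.)

Hence the Betti numbers are b_0 = 1, b_1 = 1, b_2 = 0.

b_0 = 1, b_1 = 1, b_2 = 0.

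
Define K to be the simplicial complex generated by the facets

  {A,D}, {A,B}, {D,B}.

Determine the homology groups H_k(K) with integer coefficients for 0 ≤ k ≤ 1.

H_0 = Z,  H_1 = Z.

We work with the vertex ordering A < B < D. The simplices of K, each written with vertices in increasing order, are:

  0-simplices (3): A, B, D
  1-simplices (3): AB, AD, BD

so the chain groups are C_0 ≅ Z^3, C_1 ≅ Z^3.

∂_1: C_1 → C_0 maps an edge to its endpoints' difference, ∂[p,q] = q − p. For instance
  ∂AB = B − A.
This gives a 3×3 integer matrix of rank 2; reducing to Smith normal form yields diagonal entries (1,1).

Computing H_k = (kernel of ∂_k) / (image of ∂_{k+1}):

  H_0: rank C_0 − rank ∂_1 = 3 − 2 = 1, and the invariant factors of ∂_1 are all 1, so H_0 ≅ Z.
  H_1: rank ker ∂_1 − rank ∂_2 = (3 − 2) − 0 = 1, and there is no ∂_2, so H_1 ≅ Z.

(K is a triangulation of the circle S^1.)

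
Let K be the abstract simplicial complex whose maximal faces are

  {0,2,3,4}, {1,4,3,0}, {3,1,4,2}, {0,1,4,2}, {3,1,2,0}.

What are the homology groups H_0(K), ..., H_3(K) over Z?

H_0 ≅ Z,  H_1 = 0,  H_2 = 0,  H_3 ≅ Z.

Order the vertices as 0 < 1 < 2 < 3 < 4. Listing each simplex with vertices in this order, K has dimension 3 with simplices:

  0-simplices (5): [0], [1], [2], [3], [4]
  1-simplices (10): [0,1], [0,2], [0,3], [0,4], [1,2], [1,3], [1,4], [2,3], [2,4], [3,4]
  2-simplices (10): [0,1,2], [0,1,3], [0,1,4], [0,2,3], [0,2,4], [0,3,4], [1,2,3], [1,2,4], [1,3,4], [2,3,4]
  3-simplices (5): [0,1,2,3], [0,1,2,4], [0,1,3,4], [0,2,3,4], [1,2,3,4]

giving chain groups C_0 ≅ Z^5, C_1 ≅ Z^10, C_2 ≅ Z^10, C_3 ≅ Z^5.

Boundary ∂_1: C_1 → C_0 sends each edge [p,q] (with p < q) to q − p.
The resulting 5×10 matrix has rank 4, and its Smith normal form has invariant factors (1,1,1,1).

The boundary map ∂_2: C_2 → C_1 maps a triangle to the signed sum of its edges. For instance
  ∂[1,2,4] = [2,4] − [1,4] + [1,2],
  ∂[1,3,4] = [3,4] − [1,4] + [1,3].
As a 10×10 matrix over Z this has rank 6, with invariant factors (1,1,1,1,1,1).

The boundary map ∂_3: C_3 → C_2 sends each 3-simplex σ to the alternating sum Σ_i (−1)^i (σ with its i-th vertex removed). For instance
  ∂[0,1,2,3] = [1,2,3] − [0,2,3] + [0,1,3] − [0,1,2],
  ∂[1,2,3,4] = [2,3,4] − [1,3,4] + [1,2,4] − [1,2,3].
The resulting 10×5 matrix has rank 4, and its Smith normal form has invariant factors (1,1,1,1).

Reading off H_k = ker ∂_k / im ∂_{k+1}:

  H_0: rank C_0 − rank ∂_1 = 5 − 4 = 1, and the invariant factors of ∂_1 are all 1, so H_0 = Z.
  H_1: rank ker ∂_1 − rank ∂_2 = (10 − 4) − 6 = 0, and the invariant factors of ∂_2 are all 1, so H_1 = 0.
  H_2: rank ker ∂_2 − rank ∂_3 = (10 − 6) − 4 = 0, and the invariant factors of ∂_3 are all 1, so H_2 = 0.
  H_3: rank ker ∂_3 − rank ∂_4 = (5 − 4) − 0 = 1, and there is no ∂_4, so H_3 = Z.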